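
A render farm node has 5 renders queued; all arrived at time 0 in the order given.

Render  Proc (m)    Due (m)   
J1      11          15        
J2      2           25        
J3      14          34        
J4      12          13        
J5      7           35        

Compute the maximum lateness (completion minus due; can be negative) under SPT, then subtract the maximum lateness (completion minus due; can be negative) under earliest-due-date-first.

8

SPT (increasing processing time): J2 J5 J1 J4 J3.
J2: 0→2, due 25, lateness -23
J5: 2→9, due 35, lateness -26
J1: 9→20, due 15, lateness 5
J4: 20→32, due 13, lateness 19
J3: 32→46, due 34, lateness 12
Maximum = 19.
EDD (increasing due date): J4 J1 J2 J3 J5.
J4: 0→12, due 13, lateness -1
J1: 12→23, due 15, lateness 8
J2: 23→25, due 25, lateness 0
J3: 25→39, due 34, lateness 5
J5: 39→46, due 35, lateness 11
Maximum = 11.
Difference = 19 − 11 = 8.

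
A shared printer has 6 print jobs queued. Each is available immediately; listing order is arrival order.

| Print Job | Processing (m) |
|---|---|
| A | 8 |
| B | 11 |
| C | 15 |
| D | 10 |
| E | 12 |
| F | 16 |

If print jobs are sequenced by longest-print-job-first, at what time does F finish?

LPT (decreasing processing time): F C E B D A.
F: 0→16

16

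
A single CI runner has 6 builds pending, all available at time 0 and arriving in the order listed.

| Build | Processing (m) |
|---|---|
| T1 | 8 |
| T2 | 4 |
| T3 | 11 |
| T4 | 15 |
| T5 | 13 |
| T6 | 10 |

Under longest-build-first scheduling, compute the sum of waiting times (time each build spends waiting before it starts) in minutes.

LPT (decreasing processing time): T4 T5 T3 T6 T1 T2.
T4: waits 0, runs 0→15
T5: waits 15, runs 15→28
T3: waits 28, runs 28→39
T6: waits 39, runs 39→49
T1: waits 49, runs 49→57
T2: waits 57, runs 57→61
Sum = 0+15+28+39+49+57 = 188.

188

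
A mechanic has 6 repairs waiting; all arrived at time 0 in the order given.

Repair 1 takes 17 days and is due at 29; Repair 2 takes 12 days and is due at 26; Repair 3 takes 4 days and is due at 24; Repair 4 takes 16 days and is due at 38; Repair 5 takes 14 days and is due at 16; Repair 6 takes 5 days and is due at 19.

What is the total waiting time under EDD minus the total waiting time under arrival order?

-48

EDD (increasing due date): Repair 5 Repair 6 Repair 3 Repair 2 Repair 1 Repair 4.
Repair 5: waits 0, runs 0→14
Repair 6: waits 14, runs 14→19
Repair 3: waits 19, runs 19→23
Repair 2: waits 23, runs 23→35
Repair 1: waits 35, runs 35→52
Repair 4: waits 52, runs 52→68
Sum = 0+14+19+23+35+52 = 143.
FIFO (arrival order): Repair 1 Repair 2 Repair 3 Repair 4 Repair 5 Repair 6.
Repair 1: waits 0, runs 0→17
Repair 2: waits 17, runs 17→29
Repair 3: waits 29, runs 29→33
Repair 4: waits 33, runs 33→49
Repair 5: waits 49, runs 49→63
Repair 6: waits 63, runs 63→68
Sum = 0+17+29+33+49+63 = 191.
Difference = 143 − 191 = -48.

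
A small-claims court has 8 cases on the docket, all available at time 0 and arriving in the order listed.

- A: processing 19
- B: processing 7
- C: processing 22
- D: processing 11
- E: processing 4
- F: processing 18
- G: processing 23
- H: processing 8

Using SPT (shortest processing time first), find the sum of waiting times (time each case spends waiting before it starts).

268

SPT (increasing processing time): E B H D F A C G.
E: waits 0, runs 0→4
B: waits 4, runs 4→11
H: waits 11, runs 11→19
D: waits 19, runs 19→30
F: waits 30, runs 30→48
A: waits 48, runs 48→67
C: waits 67, runs 67→89
G: waits 89, runs 89→112
Sum = 0+4+11+19+30+48+67+89 = 268.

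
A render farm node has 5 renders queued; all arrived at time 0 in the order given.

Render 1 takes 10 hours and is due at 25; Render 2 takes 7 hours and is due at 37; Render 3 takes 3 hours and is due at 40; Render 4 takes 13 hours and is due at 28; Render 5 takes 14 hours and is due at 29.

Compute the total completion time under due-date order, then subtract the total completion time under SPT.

48

EDD (increasing due date): Render 1 Render 4 Render 5 Render 2 Render 3.
Render 1: 0→10
Render 4: 10→23
Render 5: 23→37
Render 2: 37→44
Render 3: 44→47
Sum = 10+23+37+44+47 = 161.
SPT (increasing processing time): Render 3 Render 2 Render 1 Render 4 Render 5.
Render 3: 0→3
Render 2: 3→10
Render 1: 10→20
Render 4: 20→33
Render 5: 33→47
Sum = 3+10+20+33+47 = 113.
Difference = 161 − 113 = 48.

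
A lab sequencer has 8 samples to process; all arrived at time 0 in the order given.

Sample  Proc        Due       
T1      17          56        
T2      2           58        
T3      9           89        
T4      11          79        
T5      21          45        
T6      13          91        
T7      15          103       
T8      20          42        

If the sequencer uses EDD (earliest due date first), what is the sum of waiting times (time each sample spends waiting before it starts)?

423

EDD (increasing due date): T8 T5 T1 T2 T4 T3 T6 T7.
T8: waits 0, runs 0→20
T5: waits 20, runs 20→41
T1: waits 41, runs 41→58
T2: waits 58, runs 58→60
T4: waits 60, runs 60→71
T3: waits 71, runs 71→80
T6: waits 80, runs 80→93
T7: waits 93, runs 93→108
Sum = 0+20+41+58+60+71+80+93 = 423.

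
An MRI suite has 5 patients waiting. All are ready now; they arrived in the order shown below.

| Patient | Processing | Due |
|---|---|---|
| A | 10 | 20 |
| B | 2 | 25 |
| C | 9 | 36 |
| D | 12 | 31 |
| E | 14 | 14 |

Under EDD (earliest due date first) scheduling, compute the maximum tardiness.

11

EDD (increasing due date): E A B D C.
E: 0→14, due 14, tardiness 0
A: 14→24, due 20, tardiness 4
B: 24→26, due 25, tardiness 1
D: 26→38, due 31, tardiness 7
C: 38→47, due 36, tardiness 11
Maximum = 11.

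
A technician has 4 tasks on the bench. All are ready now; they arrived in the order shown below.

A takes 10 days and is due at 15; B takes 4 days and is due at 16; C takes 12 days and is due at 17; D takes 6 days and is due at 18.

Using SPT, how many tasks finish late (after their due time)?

2

SPT (increasing processing time): B D A C.
B: 0→4, due 16, tardiness 0
D: 4→10, due 18, tardiness 0
A: 10→20, due 15, tardiness 5
C: 20→32, due 17, tardiness 15
Late tasks: 2.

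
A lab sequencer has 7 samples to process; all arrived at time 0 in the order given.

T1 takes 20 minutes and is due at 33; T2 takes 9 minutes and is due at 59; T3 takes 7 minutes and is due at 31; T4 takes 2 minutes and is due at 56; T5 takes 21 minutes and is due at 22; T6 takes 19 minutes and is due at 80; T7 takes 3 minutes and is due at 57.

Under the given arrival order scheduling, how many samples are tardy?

FIFO (arrival order): T1 T2 T3 T4 T5 T6 T7.
T1: 0→20, due 33, tardiness 0
T2: 20→29, due 59, tardiness 0
T3: 29→36, due 31, tardiness 5
T4: 36→38, due 56, tardiness 0
T5: 38→59, due 22, tardiness 37
T6: 59→78, due 80, tardiness 0
T7: 78→81, due 57, tardiness 24
Late samples: 3.

3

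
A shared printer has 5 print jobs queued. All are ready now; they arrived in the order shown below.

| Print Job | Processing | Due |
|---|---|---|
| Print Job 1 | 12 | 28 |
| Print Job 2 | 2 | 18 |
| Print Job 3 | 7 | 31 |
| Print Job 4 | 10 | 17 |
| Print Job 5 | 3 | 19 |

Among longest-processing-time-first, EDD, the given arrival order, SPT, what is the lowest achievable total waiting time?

41

LPT (decreasing processing time): Print Job 1 Print Job 4 Print Job 3 Print Job 5 Print Job 2.
Print Job 1: waits 0, runs 0→12
Print Job 4: waits 12, runs 12→22
Print Job 3: waits 22, runs 22→29
Print Job 5: waits 29, runs 29→32
Print Job 2: waits 32, runs 32→34
Sum = 0+12+22+29+32 = 95.
EDD (increasing due date): Print Job 4 Print Job 2 Print Job 5 Print Job 1 Print Job 3.
Print Job 4: waits 0, runs 0→10
Print Job 2: waits 10, runs 10→12
Print Job 5: waits 12, runs 12→15
Print Job 1: waits 15, runs 15→27
Print Job 3: waits 27, runs 27→34
Sum = 0+10+12+15+27 = 64.
FIFO (arrival order): Print Job 1 Print Job 2 Print Job 3 Print Job 4 Print Job 5.
Print Job 1: waits 0, runs 0→12
Print Job 2: waits 12, runs 12→14
Print Job 3: waits 14, runs 14→21
Print Job 4: waits 21, runs 21→31
Print Job 5: waits 31, runs 31→34
Sum = 0+12+14+21+31 = 78.
SPT (increasing processing time): Print Job 2 Print Job 5 Print Job 3 Print Job 4 Print Job 1.
Print Job 2: waits 0, runs 0→2
Print Job 5: waits 2, runs 2→5
Print Job 3: waits 5, runs 5→12
Print Job 4: waits 12, runs 12→22
Print Job 1: waits 22, runs 22→34
Sum = 0+2+5+12+22 = 41.
LPT 95, EDD 64, FIFO 78, SPT 41 → minimum 41.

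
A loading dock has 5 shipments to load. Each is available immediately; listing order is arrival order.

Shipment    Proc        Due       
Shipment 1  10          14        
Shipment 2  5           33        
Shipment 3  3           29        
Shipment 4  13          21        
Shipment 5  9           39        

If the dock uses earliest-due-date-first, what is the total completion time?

EDD (increasing due date): Shipment 1 Shipment 4 Shipment 3 Shipment 2 Shipment 5.
Shipment 1: 0→10
Shipment 4: 10→23
Shipment 3: 23→26
Shipment 2: 26→31
Shipment 5: 31→40
Sum = 10+23+26+31+40 = 130.

130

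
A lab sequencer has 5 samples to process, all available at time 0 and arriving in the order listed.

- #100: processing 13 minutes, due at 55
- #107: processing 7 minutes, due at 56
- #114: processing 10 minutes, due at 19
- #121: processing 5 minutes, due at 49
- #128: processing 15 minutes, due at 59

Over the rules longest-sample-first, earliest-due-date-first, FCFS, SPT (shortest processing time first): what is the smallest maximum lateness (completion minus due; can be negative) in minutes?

-9

LPT (decreasing processing time): #128 #100 #114 #107 #121.
#128: 0→15, due 59, lateness -44
#100: 15→28, due 55, lateness -27
#114: 28→38, due 19, lateness 19
#107: 38→45, due 56, lateness -11
#121: 45→50, due 49, lateness 1
Maximum = 19.
EDD (increasing due date): #114 #121 #100 #107 #128.
#114: 0→10, due 19, lateness -9
#121: 10→15, due 49, lateness -34
#100: 15→28, due 55, lateness -27
#107: 28→35, due 56, lateness -21
#128: 35→50, due 59, lateness -9
Maximum = -9.
FIFO (arrival order): #100 #107 #114 #121 #128.
#100: 0→13, due 55, lateness -42
#107: 13→20, due 56, lateness -36
#114: 20→30, due 19, lateness 11
#121: 30→35, due 49, lateness -14
#128: 35→50, due 59, lateness -9
Maximum = 11.
SPT (increasing processing time): #121 #107 #114 #100 #128.
#121: 0→5, due 49, lateness -44
#107: 5→12, due 56, lateness -44
#114: 12→22, due 19, lateness 3
#100: 22→35, due 55, lateness -20
#128: 35→50, due 59, lateness -9
Maximum = 3.
LPT 19, EDD -9, FIFO 11, SPT 3 → minimum -9.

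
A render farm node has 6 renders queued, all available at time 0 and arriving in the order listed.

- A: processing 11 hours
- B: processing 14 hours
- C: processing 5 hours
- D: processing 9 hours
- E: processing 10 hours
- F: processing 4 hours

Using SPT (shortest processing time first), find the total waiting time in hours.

98

SPT (increasing processing time): F C D E A B.
F: waits 0, runs 0→4
C: waits 4, runs 4→9
D: waits 9, runs 9→18
E: waits 18, runs 18→28
A: waits 28, runs 28→39
B: waits 39, runs 39→53
Sum = 0+4+9+18+28+39 = 98.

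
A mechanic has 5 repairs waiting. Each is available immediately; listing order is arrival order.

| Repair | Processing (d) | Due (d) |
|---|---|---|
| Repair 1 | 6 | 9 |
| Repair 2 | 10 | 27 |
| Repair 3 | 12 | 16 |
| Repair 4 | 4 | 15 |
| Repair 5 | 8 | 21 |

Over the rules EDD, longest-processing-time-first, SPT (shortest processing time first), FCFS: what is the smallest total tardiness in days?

EDD (increasing due date): Repair 1 Repair 4 Repair 3 Repair 5 Repair 2.
Repair 1: 0→6, due 9, tardiness 0
Repair 4: 6→10, due 15, tardiness 0
Repair 3: 10→22, due 16, tardiness 6
Repair 5: 22→30, due 21, tardiness 9
Repair 2: 30→40, due 27, tardiness 13
Sum = 0+0+6+9+13 = 28.
LPT (decreasing processing time): Repair 3 Repair 2 Repair 5 Repair 1 Repair 4.
Repair 3: 0→12, due 16, tardiness 0
Repair 2: 12→22, due 27, tardiness 0
Repair 5: 22→30, due 21, tardiness 9
Repair 1: 30→36, due 9, tardiness 27
Repair 4: 36→40, due 15, tardiness 25
Sum = 0+0+9+27+25 = 61.
SPT (increasing processing time): Repair 4 Repair 1 Repair 5 Repair 2 Repair 3.
Repair 4: 0→4, due 15, tardiness 0
Repair 1: 4→10, due 9, tardiness 1
Repair 5: 10→18, due 21, tardiness 0
Repair 2: 18→28, due 27, tardiness 1
Repair 3: 28→40, due 16, tardiness 24
Sum = 0+1+0+1+24 = 26.
FIFO (arrival order): Repair 1 Repair 2 Repair 3 Repair 4 Repair 5.
Repair 1: 0→6, due 9, tardiness 0
Repair 2: 6→16, due 27, tardiness 0
Repair 3: 16→28, due 16, tardiness 12
Repair 4: 28→32, due 15, tardiness 17
Repair 5: 32→40, due 21, tardiness 19
Sum = 0+0+12+17+19 = 48.
EDD 28, LPT 61, SPT 26, FIFO 48 → minimum 26.

26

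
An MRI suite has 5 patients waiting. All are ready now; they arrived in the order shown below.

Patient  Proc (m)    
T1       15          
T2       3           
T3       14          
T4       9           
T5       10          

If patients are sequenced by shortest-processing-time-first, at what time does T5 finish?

22

SPT (increasing processing time): T2 T4 T5 T3 T1.
T2: 0→3
T4: 3→12
T5: 12→22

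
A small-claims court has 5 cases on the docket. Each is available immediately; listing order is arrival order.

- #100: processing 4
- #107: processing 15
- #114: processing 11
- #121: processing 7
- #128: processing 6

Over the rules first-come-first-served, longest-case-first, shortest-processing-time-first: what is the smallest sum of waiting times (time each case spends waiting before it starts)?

59

FIFO (arrival order): #100 #107 #114 #121 #128.
#100: waits 0, runs 0→4
#107: waits 4, runs 4→19
#114: waits 19, runs 19→30
#121: waits 30, runs 30→37
#128: waits 37, runs 37→43
Sum = 0+4+19+30+37 = 90.
LPT (decreasing processing time): #107 #114 #121 #128 #100.
#107: waits 0, runs 0→15
#114: waits 15, runs 15→26
#121: waits 26, runs 26→33
#128: waits 33, runs 33→39
#100: waits 39, runs 39→43
Sum = 0+15+26+33+39 = 113.
SPT (increasing processing time): #100 #128 #121 #114 #107.
#100: waits 0, runs 0→4
#128: waits 4, runs 4→10
#121: waits 10, runs 10→17
#114: waits 17, runs 17→28
#107: waits 28, runs 28→43
Sum = 0+4+10+17+28 = 59.
FIFO 90, LPT 113, SPT 59 → minimum 59.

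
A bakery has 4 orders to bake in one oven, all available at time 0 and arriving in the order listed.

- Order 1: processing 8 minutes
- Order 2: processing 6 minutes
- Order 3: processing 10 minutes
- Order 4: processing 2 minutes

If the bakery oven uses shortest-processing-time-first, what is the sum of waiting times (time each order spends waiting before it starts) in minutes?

SPT (increasing processing time): Order 4 Order 2 Order 1 Order 3.
Order 4: waits 0, runs 0→2
Order 2: waits 2, runs 2→8
Order 1: waits 8, runs 8→16
Order 3: waits 16, runs 16→26
Sum = 0+2+8+16 = 26.

26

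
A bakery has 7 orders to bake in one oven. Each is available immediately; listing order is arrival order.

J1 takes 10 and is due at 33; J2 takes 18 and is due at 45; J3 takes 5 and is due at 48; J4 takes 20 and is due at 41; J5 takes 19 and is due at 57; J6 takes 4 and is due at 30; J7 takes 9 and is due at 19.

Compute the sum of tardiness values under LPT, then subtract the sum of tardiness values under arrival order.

LPT (decreasing processing time): J4 J5 J2 J1 J7 J3 J6.
J4: 0→20, due 41, tardiness 0
J5: 20→39, due 57, tardiness 0
J2: 39→57, due 45, tardiness 12
J1: 57→67, due 33, tardiness 34
J7: 67→76, due 19, tardiness 57
J3: 76→81, due 48, tardiness 33
J6: 81→85, due 30, tardiness 55
Sum = 0+0+12+34+57+33+55 = 191.
FIFO (arrival order): J1 J2 J3 J4 J5 J6 J7.
J1: 0→10, due 33, tardiness 0
J2: 10→28, due 45, tardiness 0
J3: 28→33, due 48, tardiness 0
J4: 33→53, due 41, tardiness 12
J5: 53→72, due 57, tardiness 15
J6: 72→76, due 30, tardiness 46
J7: 76→85, due 19, tardiness 66
Sum = 0+0+0+12+15+46+66 = 139.
Difference = 191 − 139 = 52.

52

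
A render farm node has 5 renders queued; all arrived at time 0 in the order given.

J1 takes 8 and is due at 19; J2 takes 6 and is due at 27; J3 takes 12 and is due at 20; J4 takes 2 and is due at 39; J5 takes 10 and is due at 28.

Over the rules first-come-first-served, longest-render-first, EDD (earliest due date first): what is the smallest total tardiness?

8

FIFO (arrival order): J1 J2 J3 J4 J5.
J1: 0→8, due 19, tardiness 0
J2: 8→14, due 27, tardiness 0
J3: 14→26, due 20, tardiness 6
J4: 26→28, due 39, tardiness 0
J5: 28→38, due 28, tardiness 10
Sum = 0+0+6+0+10 = 16.
LPT (decreasing processing time): J3 J5 J1 J2 J4.
J3: 0→12, due 20, tardiness 0
J5: 12→22, due 28, tardiness 0
J1: 22→30, due 19, tardiness 11
J2: 30→36, due 27, tardiness 9
J4: 36→38, due 39, tardiness 0
Sum = 0+0+11+9+0 = 20.
EDD (increasing due date): J1 J3 J2 J5 J4.
J1: 0→8, due 19, tardiness 0
J3: 8→20, due 20, tardiness 0
J2: 20→26, due 27, tardiness 0
J5: 26→36, due 28, tardiness 8
J4: 36→38, due 39, tardiness 0
Sum = 0+0+0+8+0 = 8.
FIFO 16, LPT 20, EDD 8 → minimum 8.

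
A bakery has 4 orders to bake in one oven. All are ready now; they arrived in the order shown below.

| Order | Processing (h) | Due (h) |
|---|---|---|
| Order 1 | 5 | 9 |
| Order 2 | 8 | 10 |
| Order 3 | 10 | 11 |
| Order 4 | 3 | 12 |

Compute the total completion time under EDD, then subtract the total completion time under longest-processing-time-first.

-10

EDD (increasing due date): Order 1 Order 2 Order 3 Order 4.
Order 1: 0→5
Order 2: 5→13
Order 3: 13→23
Order 4: 23→26
Sum = 5+13+23+26 = 67.
LPT (decreasing processing time): Order 3 Order 2 Order 1 Order 4.
Order 3: 0→10
Order 2: 10→18
Order 1: 18→23
Order 4: 23→26
Sum = 10+18+23+26 = 77.
Difference = 67 − 77 = -10.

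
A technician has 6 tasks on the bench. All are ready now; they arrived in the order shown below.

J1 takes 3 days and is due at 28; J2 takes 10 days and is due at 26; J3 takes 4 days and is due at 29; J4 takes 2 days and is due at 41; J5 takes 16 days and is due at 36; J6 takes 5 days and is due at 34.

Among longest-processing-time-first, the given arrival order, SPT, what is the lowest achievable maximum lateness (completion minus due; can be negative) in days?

4

LPT (decreasing processing time): J5 J2 J6 J3 J1 J4.
J5: 0→16, due 36, lateness -20
J2: 16→26, due 26, lateness 0
J6: 26→31, due 34, lateness -3
J3: 31→35, due 29, lateness 6
J1: 35→38, due 28, lateness 10
J4: 38→40, due 41, lateness -1
Maximum = 10.
FIFO (arrival order): J1 J2 J3 J4 J5 J6.
J1: 0→3, due 28, lateness -25
J2: 3→13, due 26, lateness -13
J3: 13→17, due 29, lateness -12
J4: 17→19, due 41, lateness -22
J5: 19→35, due 36, lateness -1
J6: 35→40, due 34, lateness 6
Maximum = 6.
SPT (increasing processing time): J4 J1 J3 J6 J2 J5.
J4: 0→2, due 41, lateness -39
J1: 2→5, due 28, lateness -23
J3: 5→9, due 29, lateness -20
J6: 9→14, due 34, lateness -20
J2: 14→24, due 26, lateness -2
J5: 24→40, due 36, lateness 4
Maximum = 4.
LPT 10, FIFO 6, SPT 4 → minimum 4.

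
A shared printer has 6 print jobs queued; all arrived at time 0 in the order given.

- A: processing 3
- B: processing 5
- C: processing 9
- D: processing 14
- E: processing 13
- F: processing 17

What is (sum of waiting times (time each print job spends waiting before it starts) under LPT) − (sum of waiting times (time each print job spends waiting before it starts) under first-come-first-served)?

LPT (decreasing processing time): F D E C B A.
F: waits 0, runs 0→17
D: waits 17, runs 17→31
E: waits 31, runs 31→44
C: waits 44, runs 44→53
B: waits 53, runs 53→58
A: waits 58, runs 58→61
Sum = 0+17+31+44+53+58 = 203.
FIFO (arrival order): A B C D E F.
A: waits 0, runs 0→3
B: waits 3, runs 3→8
C: waits 8, runs 8→17
D: waits 17, runs 17→31
E: waits 31, runs 31→44
F: waits 44, runs 44→61
Sum = 0+3+8+17+31+44 = 103.
Difference = 203 − 103 = 100.

100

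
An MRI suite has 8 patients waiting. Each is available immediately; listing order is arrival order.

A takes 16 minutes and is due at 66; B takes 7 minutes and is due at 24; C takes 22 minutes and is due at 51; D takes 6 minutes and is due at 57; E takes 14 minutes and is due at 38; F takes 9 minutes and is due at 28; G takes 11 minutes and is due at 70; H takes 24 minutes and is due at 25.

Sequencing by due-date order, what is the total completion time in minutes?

497

EDD (increasing due date): B H F E C D A G.
B: 0→7
H: 7→31
F: 31→40
E: 40→54
C: 54→76
D: 76→82
A: 82→98
G: 98→109
Sum = 7+31+40+54+76+82+98+109 = 497.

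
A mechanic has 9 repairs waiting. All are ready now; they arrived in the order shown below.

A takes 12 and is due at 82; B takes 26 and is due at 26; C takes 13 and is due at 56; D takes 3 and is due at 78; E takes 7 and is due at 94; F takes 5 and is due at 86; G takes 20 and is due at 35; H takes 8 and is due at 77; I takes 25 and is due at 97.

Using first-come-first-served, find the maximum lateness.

FIFO (arrival order): A B C D E F G H I.
A: 0→12, due 82, lateness -70
B: 12→38, due 26, lateness 12
C: 38→51, due 56, lateness -5
D: 51→54, due 78, lateness -24
E: 54→61, due 94, lateness -33
F: 61→66, due 86, lateness -20
G: 66→86, due 35, lateness 51
H: 86→94, due 77, lateness 17
I: 94→119, due 97, lateness 22
Maximum = 51.

51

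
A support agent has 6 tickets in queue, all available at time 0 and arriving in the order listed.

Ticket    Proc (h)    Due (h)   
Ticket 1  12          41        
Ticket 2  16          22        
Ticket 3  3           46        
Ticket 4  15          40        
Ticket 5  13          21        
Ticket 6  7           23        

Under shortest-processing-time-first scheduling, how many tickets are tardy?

SPT (increasing processing time): Ticket 3 Ticket 6 Ticket 1 Ticket 5 Ticket 4 Ticket 2.
Ticket 3: 0→3, due 46, tardiness 0
Ticket 6: 3→10, due 23, tardiness 0
Ticket 1: 10→22, due 41, tardiness 0
Ticket 5: 22→35, due 21, tardiness 14
Ticket 4: 35→50, due 40, tardiness 10
Ticket 2: 50→66, due 22, tardiness 44
Late tickets: 3.

3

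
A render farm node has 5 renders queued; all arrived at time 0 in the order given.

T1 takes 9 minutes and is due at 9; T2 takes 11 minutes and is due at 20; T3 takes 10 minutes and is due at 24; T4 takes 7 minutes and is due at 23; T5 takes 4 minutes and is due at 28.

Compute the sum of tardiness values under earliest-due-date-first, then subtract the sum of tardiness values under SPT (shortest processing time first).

-8

EDD (increasing due date): T1 T2 T4 T3 T5.
T1: 0→9, due 9, tardiness 0
T2: 9→20, due 20, tardiness 0
T4: 20→27, due 23, tardiness 4
T3: 27→37, due 24, tardiness 13
T5: 37→41, due 28, tardiness 13
Sum = 0+0+4+13+13 = 30.
SPT (increasing processing time): T5 T4 T1 T3 T2.
T5: 0→4, due 28, tardiness 0
T4: 4→11, due 23, tardiness 0
T1: 11→20, due 9, tardiness 11
T3: 20→30, due 24, tardiness 6
T2: 30→41, due 20, tardiness 21
Sum = 0+0+11+6+21 = 38.
Difference = 30 − 38 = -8.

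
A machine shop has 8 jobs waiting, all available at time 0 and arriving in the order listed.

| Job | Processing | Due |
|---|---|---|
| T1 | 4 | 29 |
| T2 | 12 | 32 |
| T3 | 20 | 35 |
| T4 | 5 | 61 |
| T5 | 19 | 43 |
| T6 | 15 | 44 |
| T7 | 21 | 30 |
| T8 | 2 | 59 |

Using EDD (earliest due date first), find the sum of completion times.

481

EDD (increasing due date): T1 T7 T2 T3 T5 T6 T8 T4.
T1: 0→4
T7: 4→25
T2: 25→37
T3: 37→57
T5: 57→76
T6: 76→91
T8: 91→93
T4: 93→98
Sum = 4+25+37+57+76+91+93+98 = 481.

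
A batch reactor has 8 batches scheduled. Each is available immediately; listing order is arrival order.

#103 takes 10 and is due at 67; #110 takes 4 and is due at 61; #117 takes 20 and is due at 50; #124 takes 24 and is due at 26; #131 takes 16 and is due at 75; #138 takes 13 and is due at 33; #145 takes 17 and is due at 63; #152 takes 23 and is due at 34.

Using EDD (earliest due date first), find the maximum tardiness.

EDD (increasing due date): #124 #138 #152 #117 #110 #145 #103 #131.
#124: 0→24, due 26, tardiness 0
#138: 24→37, due 33, tardiness 4
#152: 37→60, due 34, tardiness 26
#117: 60→80, due 50, tardiness 30
#110: 80→84, due 61, tardiness 23
#145: 84→101, due 63, tardiness 38
#103: 101→111, due 67, tardiness 44
#131: 111→127, due 75, tardiness 52
Maximum = 52.

52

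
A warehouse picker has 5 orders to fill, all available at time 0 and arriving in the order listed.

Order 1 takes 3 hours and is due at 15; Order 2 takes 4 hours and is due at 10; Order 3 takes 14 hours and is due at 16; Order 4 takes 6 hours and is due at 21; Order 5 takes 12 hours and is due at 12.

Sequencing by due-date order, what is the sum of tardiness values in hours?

43

EDD (increasing due date): Order 2 Order 5 Order 1 Order 3 Order 4.
Order 2: 0→4, due 10, tardiness 0
Order 5: 4→16, due 12, tardiness 4
Order 1: 16→19, due 15, tardiness 4
Order 3: 19→33, due 16, tardiness 17
Order 4: 33→39, due 21, tardiness 18
Sum = 0+4+4+17+18 = 43.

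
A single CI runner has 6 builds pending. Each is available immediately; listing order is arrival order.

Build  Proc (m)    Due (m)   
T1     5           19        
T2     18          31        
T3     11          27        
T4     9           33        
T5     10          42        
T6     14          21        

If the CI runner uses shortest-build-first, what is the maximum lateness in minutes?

SPT (increasing processing time): T1 T4 T5 T3 T6 T2.
T1: 0→5, due 19, lateness -14
T4: 5→14, due 33, lateness -19
T5: 14→24, due 42, lateness -18
T3: 24→35, due 27, lateness 8
T6: 35→49, due 21, lateness 28
T2: 49→67, due 31, lateness 36
Maximum = 36.

36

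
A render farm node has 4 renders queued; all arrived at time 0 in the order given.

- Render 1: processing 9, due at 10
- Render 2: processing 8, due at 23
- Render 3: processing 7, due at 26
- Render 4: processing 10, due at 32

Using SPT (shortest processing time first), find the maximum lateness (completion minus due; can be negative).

SPT (increasing processing time): Render 3 Render 2 Render 1 Render 4.
Render 3: 0→7, due 26, lateness -19
Render 2: 7→15, due 23, lateness -8
Render 1: 15→24, due 10, lateness 14
Render 4: 24→34, due 32, lateness 2
Maximum = 14.

14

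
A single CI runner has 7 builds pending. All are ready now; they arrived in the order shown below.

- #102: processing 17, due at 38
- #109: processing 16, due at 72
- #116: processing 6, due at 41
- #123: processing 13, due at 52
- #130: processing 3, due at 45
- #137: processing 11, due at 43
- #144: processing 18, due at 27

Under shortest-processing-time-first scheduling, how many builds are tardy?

SPT (increasing processing time): #130 #116 #137 #123 #109 #102 #144.
#130: 0→3, due 45, tardiness 0
#116: 3→9, due 41, tardiness 0
#137: 9→20, due 43, tardiness 0
#123: 20→33, due 52, tardiness 0
#109: 33→49, due 72, tardiness 0
#102: 49→66, due 38, tardiness 28
#144: 66→84, due 27, tardiness 57
Late builds: 2.

2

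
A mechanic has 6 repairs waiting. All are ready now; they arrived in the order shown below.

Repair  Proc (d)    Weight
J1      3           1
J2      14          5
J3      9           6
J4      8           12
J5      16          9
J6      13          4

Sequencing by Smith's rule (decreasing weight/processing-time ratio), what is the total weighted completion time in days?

WSPT (decreasing weight/processing-time ratio): J4 J3 J5 J2 J1 J6.
J4: finishes 8, weight 12, w·C = 96
J3: finishes 17, weight 6, w·C = 102
J5: finishes 33, weight 9, w·C = 297
J2: finishes 47, weight 5, w·C = 235
J1: finishes 50, weight 1, w·C = 50
J6: finishes 63, weight 4, w·C = 252
Sum = 96+102+297+235+50+252 = 1032.

1032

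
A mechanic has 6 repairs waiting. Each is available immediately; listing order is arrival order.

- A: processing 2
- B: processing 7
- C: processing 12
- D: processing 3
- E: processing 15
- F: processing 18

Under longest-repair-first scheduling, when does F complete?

18

LPT (decreasing processing time): F E C B D A.
F: 0→18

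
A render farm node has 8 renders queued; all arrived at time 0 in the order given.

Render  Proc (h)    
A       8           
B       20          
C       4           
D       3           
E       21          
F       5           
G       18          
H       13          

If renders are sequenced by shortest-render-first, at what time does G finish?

51

SPT (increasing processing time): D C F A H G B E.
D: 0→3
C: 3→7
F: 7→12
A: 12→20
H: 20→33
G: 33→51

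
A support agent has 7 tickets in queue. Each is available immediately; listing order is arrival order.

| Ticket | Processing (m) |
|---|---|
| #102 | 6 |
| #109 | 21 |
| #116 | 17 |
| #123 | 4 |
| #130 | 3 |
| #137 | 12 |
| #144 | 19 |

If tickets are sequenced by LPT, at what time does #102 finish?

LPT (decreasing processing time): #109 #144 #116 #137 #102 #123 #130.
#109: 0→21
#144: 21→40
#116: 40→57
#137: 57→69
#102: 69→75

75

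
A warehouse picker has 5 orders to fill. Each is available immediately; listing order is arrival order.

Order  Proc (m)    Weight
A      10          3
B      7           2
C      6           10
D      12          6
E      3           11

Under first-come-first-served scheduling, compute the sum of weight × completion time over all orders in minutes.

FIFO (arrival order): A B C D E.
A: finishes 10, weight 3, w·C = 30
B: finishes 17, weight 2, w·C = 34
C: finishes 23, weight 10, w·C = 230
D: finishes 35, weight 6, w·C = 210
E: finishes 38, weight 11, w·C = 418
Sum = 30+34+230+210+418 = 922.

922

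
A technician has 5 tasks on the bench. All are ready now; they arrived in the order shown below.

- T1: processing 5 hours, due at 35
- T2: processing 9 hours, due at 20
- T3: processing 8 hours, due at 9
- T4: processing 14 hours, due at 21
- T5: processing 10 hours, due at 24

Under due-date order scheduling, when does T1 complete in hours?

EDD (increasing due date): T3 T2 T4 T5 T1.
T3: 0→8
T2: 8→17
T4: 17→31
T5: 31→41
T1: 41→46

46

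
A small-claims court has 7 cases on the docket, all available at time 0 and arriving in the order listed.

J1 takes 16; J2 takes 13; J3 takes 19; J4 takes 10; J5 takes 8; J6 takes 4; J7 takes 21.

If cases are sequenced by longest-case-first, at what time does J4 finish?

LPT (decreasing processing time): J7 J3 J1 J2 J4 J5 J6.
J7: 0→21
J3: 21→40
J1: 40→56
J2: 56→69
J4: 69→79

79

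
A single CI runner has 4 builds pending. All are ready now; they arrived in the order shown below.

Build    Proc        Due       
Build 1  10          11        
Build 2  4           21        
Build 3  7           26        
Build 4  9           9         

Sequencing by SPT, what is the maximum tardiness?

SPT (increasing processing time): Build 2 Build 3 Build 4 Build 1.
Build 2: 0→4, due 21, tardiness 0
Build 3: 4→11, due 26, tardiness 0
Build 4: 11→20, due 9, tardiness 11
Build 1: 20→30, due 11, tardiness 19
Maximum = 19.

19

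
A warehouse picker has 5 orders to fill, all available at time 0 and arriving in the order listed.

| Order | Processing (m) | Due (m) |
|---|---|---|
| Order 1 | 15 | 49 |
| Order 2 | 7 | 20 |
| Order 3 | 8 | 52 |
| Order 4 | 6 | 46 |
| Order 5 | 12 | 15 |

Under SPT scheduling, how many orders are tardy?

SPT (increasing processing time): Order 4 Order 2 Order 3 Order 5 Order 1.
Order 4: 0→6, due 46, tardiness 0
Order 2: 6→13, due 20, tardiness 0
Order 3: 13→21, due 52, tardiness 0
Order 5: 21→33, due 15, tardiness 18
Order 1: 33→48, due 49, tardiness 0
Late orders: 1.

1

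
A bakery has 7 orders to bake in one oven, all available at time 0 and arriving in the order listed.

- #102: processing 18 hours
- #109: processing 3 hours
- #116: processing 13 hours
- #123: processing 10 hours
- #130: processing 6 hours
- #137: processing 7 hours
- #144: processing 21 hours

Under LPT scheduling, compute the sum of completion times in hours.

LPT (decreasing processing time): #144 #102 #116 #123 #137 #130 #109.
#144: 0→21
#102: 21→39
#116: 39→52
#123: 52→62
#137: 62→69
#130: 69→75
#109: 75→78
Sum = 21+39+52+62+69+75+78 = 396.

396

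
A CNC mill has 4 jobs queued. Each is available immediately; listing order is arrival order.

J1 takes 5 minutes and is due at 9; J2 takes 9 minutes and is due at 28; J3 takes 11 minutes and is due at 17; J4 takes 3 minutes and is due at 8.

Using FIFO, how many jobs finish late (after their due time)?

FIFO (arrival order): J1 J2 J3 J4.
J1: 0→5, due 9, tardiness 0
J2: 5→14, due 28, tardiness 0
J3: 14→25, due 17, tardiness 8
J4: 25→28, due 8, tardiness 20
Late jobs: 2.

2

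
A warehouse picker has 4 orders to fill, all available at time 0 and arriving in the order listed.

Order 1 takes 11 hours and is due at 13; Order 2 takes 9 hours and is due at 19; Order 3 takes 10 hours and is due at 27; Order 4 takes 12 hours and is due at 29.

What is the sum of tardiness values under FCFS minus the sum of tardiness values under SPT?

-13

FIFO (arrival order): Order 1 Order 2 Order 3 Order 4.
Order 1: 0→11, due 13, tardiness 0
Order 2: 11→20, due 19, tardiness 1
Order 3: 20→30, due 27, tardiness 3
Order 4: 30→42, due 29, tardiness 13
Sum = 0+1+3+13 = 17.
SPT (increasing processing time): Order 2 Order 3 Order 1 Order 4.
Order 2: 0→9, due 19, tardiness 0
Order 3: 9→19, due 27, tardiness 0
Order 1: 19→30, due 13, tardiness 17
Order 4: 30→42, due 29, tardiness 13
Sum = 0+0+17+13 = 30.
Difference = 17 − 30 = -13.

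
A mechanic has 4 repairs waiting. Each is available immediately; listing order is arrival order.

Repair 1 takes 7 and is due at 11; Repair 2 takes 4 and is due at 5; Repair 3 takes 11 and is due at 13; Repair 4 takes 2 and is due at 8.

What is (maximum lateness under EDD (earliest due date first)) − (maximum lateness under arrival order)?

-5

EDD (increasing due date): Repair 2 Repair 4 Repair 1 Repair 3.
Repair 2: 0→4, due 5, lateness -1
Repair 4: 4→6, due 8, lateness -2
Repair 1: 6→13, due 11, lateness 2
Repair 3: 13→24, due 13, lateness 11
Maximum = 11.
FIFO (arrival order): Repair 1 Repair 2 Repair 3 Repair 4.
Repair 1: 0→7, due 11, lateness -4
Repair 2: 7→11, due 5, lateness 6
Repair 3: 11→22, due 13, lateness 9
Repair 4: 22→24, due 8, lateness 16
Maximum = 16.
Difference = 11 − 16 = -5.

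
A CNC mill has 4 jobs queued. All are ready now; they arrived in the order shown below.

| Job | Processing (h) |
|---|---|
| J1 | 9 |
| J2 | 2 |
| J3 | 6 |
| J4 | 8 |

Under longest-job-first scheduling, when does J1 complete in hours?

9

LPT (decreasing processing time): J1 J4 J3 J2.
J1: 0→9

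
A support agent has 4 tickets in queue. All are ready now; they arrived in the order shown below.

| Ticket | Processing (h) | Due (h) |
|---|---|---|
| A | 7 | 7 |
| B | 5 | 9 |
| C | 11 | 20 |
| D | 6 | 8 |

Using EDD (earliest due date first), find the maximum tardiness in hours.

9

EDD (increasing due date): A D B C.
A: 0→7, due 7, tardiness 0
D: 7→13, due 8, tardiness 5
B: 13→18, due 9, tardiness 9
C: 18→29, due 20, tardiness 9
Maximum = 9.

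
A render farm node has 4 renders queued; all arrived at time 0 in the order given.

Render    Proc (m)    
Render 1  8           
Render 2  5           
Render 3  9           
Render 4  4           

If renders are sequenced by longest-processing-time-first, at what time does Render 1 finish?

17

LPT (decreasing processing time): Render 3 Render 1 Render 2 Render 4.
Render 3: 0→9
Render 1: 9→17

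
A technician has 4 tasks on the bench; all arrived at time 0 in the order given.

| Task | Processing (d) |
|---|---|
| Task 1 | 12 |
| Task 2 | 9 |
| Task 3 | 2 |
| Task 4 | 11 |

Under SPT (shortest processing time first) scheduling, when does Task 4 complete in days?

SPT (increasing processing time): Task 3 Task 2 Task 4 Task 1.
Task 3: 0→2
Task 2: 2→11
Task 4: 11→22

22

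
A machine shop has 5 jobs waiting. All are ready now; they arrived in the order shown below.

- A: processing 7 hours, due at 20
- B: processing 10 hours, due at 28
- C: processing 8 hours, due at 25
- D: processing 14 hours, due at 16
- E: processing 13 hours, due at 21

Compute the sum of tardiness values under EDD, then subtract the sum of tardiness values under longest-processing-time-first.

EDD (increasing due date): D A E C B.
D: 0→14, due 16, tardiness 0
A: 14→21, due 20, tardiness 1
E: 21→34, due 21, tardiness 13
C: 34→42, due 25, tardiness 17
B: 42→52, due 28, tardiness 24
Sum = 0+1+13+17+24 = 55.
LPT (decreasing processing time): D E B C A.
D: 0→14, due 16, tardiness 0
E: 14→27, due 21, tardiness 6
B: 27→37, due 28, tardiness 9
C: 37→45, due 25, tardiness 20
A: 45→52, due 20, tardiness 32
Sum = 0+6+9+20+32 = 67.
Difference = 55 − 67 = -12.

-12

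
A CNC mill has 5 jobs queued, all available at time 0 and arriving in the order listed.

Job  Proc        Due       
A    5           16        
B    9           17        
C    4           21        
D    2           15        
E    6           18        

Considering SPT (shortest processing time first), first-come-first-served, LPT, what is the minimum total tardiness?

SPT (increasing processing time): D C A E B.
D: 0→2, due 15, tardiness 0
C: 2→6, due 21, tardiness 0
A: 6→11, due 16, tardiness 0
E: 11→17, due 18, tardiness 0
B: 17→26, due 17, tardiness 9
Sum = 0+0+0+0+9 = 9.
FIFO (arrival order): A B C D E.
A: 0→5, due 16, tardiness 0
B: 5→14, due 17, tardiness 0
C: 14→18, due 21, tardiness 0
D: 18→20, due 15, tardiness 5
E: 20→26, due 18, tardiness 8
Sum = 0+0+0+5+8 = 13.
LPT (decreasing processing time): B E A C D.
B: 0→9, due 17, tardiness 0
E: 9→15, due 18, tardiness 0
A: 15→20, due 16, tardiness 4
C: 20→24, due 21, tardiness 3
D: 24→26, due 15, tardiness 11
Sum = 0+0+4+3+11 = 18.
SPT 9, FIFO 13, LPT 18 → minimum 9.

9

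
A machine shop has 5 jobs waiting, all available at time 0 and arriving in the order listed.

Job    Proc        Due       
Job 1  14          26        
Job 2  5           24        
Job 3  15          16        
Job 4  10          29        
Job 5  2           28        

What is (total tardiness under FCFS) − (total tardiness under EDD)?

18

FIFO (arrival order): Job 1 Job 2 Job 3 Job 4 Job 5.
Job 1: 0→14, due 26, tardiness 0
Job 2: 14→19, due 24, tardiness 0
Job 3: 19→34, due 16, tardiness 18
Job 4: 34→44, due 29, tardiness 15
Job 5: 44→46, due 28, tardiness 18
Sum = 0+0+18+15+18 = 51.
EDD (increasing due date): Job 3 Job 2 Job 1 Job 5 Job 4.
Job 3: 0→15, due 16, tardiness 0
Job 2: 15→20, due 24, tardiness 0
Job 1: 20→34, due 26, tardiness 8
Job 5: 34→36, due 28, tardiness 8
Job 4: 36→46, due 29, tardiness 17
Sum = 0+0+8+8+17 = 33.
Difference = 51 − 33 = 18.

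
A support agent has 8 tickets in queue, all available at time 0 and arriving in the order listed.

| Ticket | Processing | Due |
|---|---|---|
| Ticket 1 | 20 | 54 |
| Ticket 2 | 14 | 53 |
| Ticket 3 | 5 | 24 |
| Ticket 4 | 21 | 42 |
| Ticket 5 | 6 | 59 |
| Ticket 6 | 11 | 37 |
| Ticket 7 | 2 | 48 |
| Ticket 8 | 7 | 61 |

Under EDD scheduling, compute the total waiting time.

EDD (increasing due date): Ticket 3 Ticket 6 Ticket 4 Ticket 7 Ticket 2 Ticket 1 Ticket 5 Ticket 8.
Ticket 3: waits 0, runs 0→5
Ticket 6: waits 5, runs 5→16
Ticket 4: waits 16, runs 16→37
Ticket 7: waits 37, runs 37→39
Ticket 2: waits 39, runs 39→53
Ticket 1: waits 53, runs 53→73
Ticket 5: waits 73, runs 73→79
Ticket 8: waits 79, runs 79→86
Sum = 0+5+16+37+39+53+73+79 = 302.

302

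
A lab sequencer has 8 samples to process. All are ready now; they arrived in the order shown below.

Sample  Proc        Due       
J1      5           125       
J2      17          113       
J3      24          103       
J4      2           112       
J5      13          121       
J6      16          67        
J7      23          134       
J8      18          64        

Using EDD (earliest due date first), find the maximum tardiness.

EDD (increasing due date): J8 J6 J3 J4 J2 J5 J1 J7.
J8: 0→18, due 64, tardiness 0
J6: 18→34, due 67, tardiness 0
J3: 34→58, due 103, tardiness 0
J4: 58→60, due 112, tardiness 0
J2: 60→77, due 113, tardiness 0
J5: 77→90, due 121, tardiness 0
J1: 90→95, due 125, tardiness 0
J7: 95→118, due 134, tardiness 0
Maximum = 0.

0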